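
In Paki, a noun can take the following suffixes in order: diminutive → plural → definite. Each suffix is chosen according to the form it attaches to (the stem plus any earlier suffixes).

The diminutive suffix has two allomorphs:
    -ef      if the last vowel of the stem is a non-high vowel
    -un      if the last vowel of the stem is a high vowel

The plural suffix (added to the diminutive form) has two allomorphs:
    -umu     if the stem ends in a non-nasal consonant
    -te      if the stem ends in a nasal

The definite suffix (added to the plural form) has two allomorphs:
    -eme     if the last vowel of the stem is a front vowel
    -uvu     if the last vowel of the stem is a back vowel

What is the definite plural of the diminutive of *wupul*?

wupulunteeme

*wupul*: last vowel = /u/, a high vowel → -un → *wupulun*.
The diminutive form *wupulun* — final consonant /n/ (a nasal) → -te → *wupulunte*.
Since the last vowel of the plural form *wupulunte* is /e/ (a front vowel), it takes -eme, giving *wupulunteeme*.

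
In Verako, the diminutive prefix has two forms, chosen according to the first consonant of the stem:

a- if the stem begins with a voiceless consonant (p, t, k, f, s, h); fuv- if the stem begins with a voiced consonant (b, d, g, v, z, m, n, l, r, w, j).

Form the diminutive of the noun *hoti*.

ahoti

Since the first consonant of *hoti* is /h/ (voiceless), it takes a-, giving *ahoti*.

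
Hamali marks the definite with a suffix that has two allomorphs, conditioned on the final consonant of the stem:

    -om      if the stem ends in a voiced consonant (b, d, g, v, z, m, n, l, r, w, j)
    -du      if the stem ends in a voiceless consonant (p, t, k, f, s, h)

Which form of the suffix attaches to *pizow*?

Since the final consonant of *pizow* is /w/ (voiced), it takes -om.

-om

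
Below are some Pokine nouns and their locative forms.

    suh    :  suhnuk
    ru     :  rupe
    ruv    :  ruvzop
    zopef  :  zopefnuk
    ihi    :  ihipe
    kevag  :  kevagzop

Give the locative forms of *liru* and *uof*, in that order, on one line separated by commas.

The alternation tracks the final sound of the stem — -nuk when the stem ends in a voiceless consonant (*suh*, *zopef*); -zop when the stem ends in a voiced consonant (*ruv*, *kevag*); -pe when the stem ends in a vowel (*ru*, *ihi*).
The final sound of *liru* is /u/, which is a vowel, so the suffix is -pe, giving *lirupe*.
*uof*: final sound = /f/, a voiceless consonant → -nuk → *uofnuk*.

lirupe, uofnuk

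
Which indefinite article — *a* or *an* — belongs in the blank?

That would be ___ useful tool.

a

The indefinite article is chosen by the initial *sound* of the following word, not its spelling.
*useful* begins with the sound /juː/ (u pronounced /juː/) — a consonant sound.
So the article is *a*: That would be a useful tool.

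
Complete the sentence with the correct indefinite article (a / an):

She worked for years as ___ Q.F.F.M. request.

a

The indefinite article is chosen by the initial *sound* of the following word, not its spelling.
The initialism *Q.F.F.M.* is read letter by letter; the first letter, Q, is pronounced /kjuː/, which begins with a consonant sound.
So the article is *a*: She worked for years as a Q.F.F.M. request.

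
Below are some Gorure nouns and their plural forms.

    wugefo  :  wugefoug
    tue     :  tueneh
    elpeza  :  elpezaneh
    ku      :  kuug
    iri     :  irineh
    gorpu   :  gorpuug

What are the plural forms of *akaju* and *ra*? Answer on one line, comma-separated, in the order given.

akajuug, raneh

The suffix is conditioned by the last vowel: -ug when the last vowel of the stem is a rounded vowel (*wugefo*, *ku*, *gorpu*); -neh when the last vowel of the stem is an unrounded vowel (*tue*, *elpeza*, *iri*).
The last vowel of *akaju* is /u/, which is a rounded vowel, so the suffix is -ug, giving *akajuug*.
*ra*: last vowel = /a/, an unrounded vowel → -neh → *raneh*.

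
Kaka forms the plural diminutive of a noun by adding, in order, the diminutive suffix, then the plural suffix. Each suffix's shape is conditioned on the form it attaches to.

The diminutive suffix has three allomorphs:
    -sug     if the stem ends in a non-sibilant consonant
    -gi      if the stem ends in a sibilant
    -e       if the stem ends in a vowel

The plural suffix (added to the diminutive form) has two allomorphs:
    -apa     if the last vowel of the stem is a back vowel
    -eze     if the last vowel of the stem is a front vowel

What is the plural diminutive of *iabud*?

*iabud*: final sound = /d/, a non-sibilant consonant → -sug → *iabudsug*.
The last vowel of the diminutive form *iabudsug* is /u/, which is a back vowel, so the plural suffix is -apa, giving *iabudsugapa*.

iabudsugapa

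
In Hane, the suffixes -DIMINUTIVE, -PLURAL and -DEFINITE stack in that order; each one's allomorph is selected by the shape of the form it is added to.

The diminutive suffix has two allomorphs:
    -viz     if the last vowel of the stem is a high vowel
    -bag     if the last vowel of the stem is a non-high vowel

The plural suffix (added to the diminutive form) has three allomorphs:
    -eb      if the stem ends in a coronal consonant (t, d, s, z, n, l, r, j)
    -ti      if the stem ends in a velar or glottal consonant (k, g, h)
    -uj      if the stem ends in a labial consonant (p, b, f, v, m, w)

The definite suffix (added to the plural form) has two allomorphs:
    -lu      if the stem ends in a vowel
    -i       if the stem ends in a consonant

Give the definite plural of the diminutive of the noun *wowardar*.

wowardarbagtilu

Since the last vowel of *wowardar* is /a/ (a non-high vowel), it takes -bag, giving *wowardarbag*.
The diminutive form *wowardarbag* — final consonant /g/ (velar/glottal) → -ti → *wowardarbagti*.
The plural form *wowardarbagti* — final sound /i/ (a vowel) → -lu → *wowardarbagtilu*.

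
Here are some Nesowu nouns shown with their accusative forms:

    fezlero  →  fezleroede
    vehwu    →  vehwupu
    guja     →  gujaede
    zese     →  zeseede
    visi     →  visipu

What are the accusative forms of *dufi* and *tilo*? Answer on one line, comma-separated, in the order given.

The pattern is height harmony: -pu when the last vowel of the stem is a high vowel (*vehwu*, *visi*); -ede when the last vowel of the stem is a non-high vowel (*fezlero*, *guja*, *zese*).
*dufi* — last vowel /i/ (a high vowel) → -pu → *dufipu*.
*tilo* — last vowel /o/ (a non-high vowel) → -ede → *tiloede*.

dufipu, tiloede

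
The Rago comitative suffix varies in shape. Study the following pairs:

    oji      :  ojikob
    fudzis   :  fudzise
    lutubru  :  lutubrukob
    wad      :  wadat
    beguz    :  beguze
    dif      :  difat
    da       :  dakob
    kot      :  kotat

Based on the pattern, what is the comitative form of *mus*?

The alternation tracks the final sound of the stem — -e when the stem ends in a sibilant (*fudzis*, *beguz*); -at when the stem ends in a non-sibilant consonant (*wad*, *dif*, *kot*); -kob when the stem ends in a vowel (*oji*, *lutubru*, *da*).
*mus* — final sound /s/ (a sibilant) → -e → *muse*.

muse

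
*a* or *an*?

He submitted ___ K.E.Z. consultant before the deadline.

a

The indefinite article is chosen by the initial *sound* of the following word, not its spelling.
The initialism *K.E.Z.* is read letter by letter; the first letter, K, is pronounced /keɪ/, which begins with a consonant sound.
So the article is *a*: He submitted a K.E.Z. consultant before the deadline.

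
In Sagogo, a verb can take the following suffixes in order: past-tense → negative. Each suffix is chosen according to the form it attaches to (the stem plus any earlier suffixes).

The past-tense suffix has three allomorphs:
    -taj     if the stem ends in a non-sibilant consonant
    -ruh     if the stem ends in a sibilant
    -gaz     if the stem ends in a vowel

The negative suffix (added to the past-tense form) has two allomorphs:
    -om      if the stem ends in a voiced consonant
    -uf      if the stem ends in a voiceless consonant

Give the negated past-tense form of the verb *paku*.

*paku*: final sound = /u/, a vowel → -gaz → *pakugaz*.
The past-tense form *pakugaz*: final consonant = /z/, voiced → -om → *pakugazom*.

pakugazom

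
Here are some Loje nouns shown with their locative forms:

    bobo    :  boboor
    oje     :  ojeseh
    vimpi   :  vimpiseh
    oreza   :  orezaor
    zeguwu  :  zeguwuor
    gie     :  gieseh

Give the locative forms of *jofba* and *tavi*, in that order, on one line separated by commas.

jofbaor, taviseh

The suffix is conditioned by the last vowel: -seh when the last vowel of the stem is a front vowel (*oje*, *vimpi*, *gie*); -or when the last vowel of the stem is a back vowel (*bobo*, *oreza*, *zeguwu*).
Since the last vowel of *jofba* is /a/ (a back vowel), it takes -or, giving *jofbaor*.
*tavi*: last vowel = /i/, a front vowel → -seh → *taviseh*.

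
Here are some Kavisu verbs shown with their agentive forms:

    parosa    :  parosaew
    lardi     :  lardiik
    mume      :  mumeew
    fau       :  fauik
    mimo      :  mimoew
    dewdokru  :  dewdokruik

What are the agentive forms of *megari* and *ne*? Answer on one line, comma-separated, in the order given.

Looking at the last vowel of each stem: -ik when the last vowel of the stem is a high vowel (*lardi*, *fau*, *dewdokru*); -ew when the last vowel of the stem is a non-high vowel (*parosa*, *mume*, *mimo*).
Since the last vowel of *megari* is /i/ (a high vowel), it takes -ik, giving *megariik*.
*ne*: last vowel = /e/, a non-high vowel → -ew → *neew*.

megariik, neew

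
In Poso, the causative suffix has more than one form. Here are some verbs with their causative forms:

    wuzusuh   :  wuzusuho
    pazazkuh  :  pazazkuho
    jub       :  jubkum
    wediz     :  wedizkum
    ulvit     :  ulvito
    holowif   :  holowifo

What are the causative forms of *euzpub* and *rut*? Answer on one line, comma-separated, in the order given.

The alternation tracks the final consonant of the stem — -o when the stem ends in a voiceless consonant (*wuzusuh*, *pazazkuh*, *ulvit*, *holowif*); -kum when the stem ends in a voiced consonant (*jub*, *wediz*).
Since the final consonant of *euzpub* is /b/ (voiced), it takes -kum, giving *euzpubkum*.
*rut*: final consonant = /t/, voiceless → -o → *ruto*.

euzpubkum, ruto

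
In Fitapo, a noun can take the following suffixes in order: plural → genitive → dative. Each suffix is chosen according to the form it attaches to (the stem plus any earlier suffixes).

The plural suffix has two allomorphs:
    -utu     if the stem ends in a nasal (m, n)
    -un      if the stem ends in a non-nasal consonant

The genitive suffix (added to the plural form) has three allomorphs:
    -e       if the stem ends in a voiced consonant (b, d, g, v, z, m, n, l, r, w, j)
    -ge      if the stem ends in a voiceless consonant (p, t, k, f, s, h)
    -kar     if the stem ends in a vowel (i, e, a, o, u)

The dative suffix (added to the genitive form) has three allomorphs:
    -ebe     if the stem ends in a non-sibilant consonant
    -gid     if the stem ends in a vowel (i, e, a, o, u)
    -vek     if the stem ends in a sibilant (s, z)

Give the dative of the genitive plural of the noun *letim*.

*letim*: final consonant = /m/, a nasal → -utu → *letimutu*.
The final sound of the plural form *letimutu* is /u/, which is a vowel, so the genitive suffix is -kar, giving *letimutukar*.
The genitive form *letimutukar*: final sound = /r/, a non-sibilant consonant → -ebe → *letimutukarebe*.

letimutukarebe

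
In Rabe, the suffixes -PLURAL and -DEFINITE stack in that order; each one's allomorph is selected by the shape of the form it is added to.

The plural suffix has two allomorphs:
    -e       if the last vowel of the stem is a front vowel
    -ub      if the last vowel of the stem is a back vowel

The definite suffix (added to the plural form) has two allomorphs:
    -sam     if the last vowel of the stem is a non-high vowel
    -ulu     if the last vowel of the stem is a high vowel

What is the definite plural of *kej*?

*kej*: last vowel = /e/, a front vowel → -e → *keje*.
The plural form *keje*: last vowel = /e/, a non-high vowel → -sam → *kejesam*.

kejesam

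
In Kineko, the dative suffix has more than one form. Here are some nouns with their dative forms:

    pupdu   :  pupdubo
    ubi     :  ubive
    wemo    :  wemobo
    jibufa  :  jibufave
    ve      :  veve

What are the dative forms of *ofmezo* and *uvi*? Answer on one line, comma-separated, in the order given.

Looking at the last vowel of each stem: -bo when the last vowel of the stem is a rounded vowel (*pupdu*, *wemo*); -ve when the last vowel of the stem is an unrounded vowel (*ubi*, *jibufa*, *ve*).
The last vowel of *ofmezo* is /o/, which is a rounded vowel, so the suffix is -bo, giving *ofmezobo*.
*uvi* — last vowel /i/ (an unrounded vowel) → -ve → *uvive*.

ofmezobo, uvive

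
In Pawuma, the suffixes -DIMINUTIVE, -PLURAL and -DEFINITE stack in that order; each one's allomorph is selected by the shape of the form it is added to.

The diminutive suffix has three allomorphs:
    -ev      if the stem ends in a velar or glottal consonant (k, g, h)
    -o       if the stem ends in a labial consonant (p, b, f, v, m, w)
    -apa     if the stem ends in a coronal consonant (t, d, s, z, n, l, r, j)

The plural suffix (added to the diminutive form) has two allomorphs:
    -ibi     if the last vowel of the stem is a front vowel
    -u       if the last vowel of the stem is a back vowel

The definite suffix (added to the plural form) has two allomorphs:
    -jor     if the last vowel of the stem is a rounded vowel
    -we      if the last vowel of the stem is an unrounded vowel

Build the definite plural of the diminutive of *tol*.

The final consonant of *tol* is /l/, which is coronal, so the diminutive suffix is -apa, giving *tolapa*.
The diminutive form *tolapa*: last vowel = /a/, a back vowel → -u → *tolapau*.
The plural form *tolapau*: last vowel = /u/, a rounded vowel → -jor → *tolapaujor*.

tolapaujor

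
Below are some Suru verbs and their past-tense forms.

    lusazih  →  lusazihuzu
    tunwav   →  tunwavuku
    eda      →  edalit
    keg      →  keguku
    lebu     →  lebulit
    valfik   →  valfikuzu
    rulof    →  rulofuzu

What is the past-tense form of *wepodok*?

wepodokuzu

The alternation tracks the final sound of the stem — -uzu when the stem ends in a voiceless consonant (*lusazih*, *valfik*, *rulof*); -uku when the stem ends in a voiced consonant (*tunwav*, *keg*); -lit when the stem ends in a vowel (*eda*, *lebu*).
*wepodok*: final sound = /k/, a voiceless consonant → -uzu → *wepodokuzu*.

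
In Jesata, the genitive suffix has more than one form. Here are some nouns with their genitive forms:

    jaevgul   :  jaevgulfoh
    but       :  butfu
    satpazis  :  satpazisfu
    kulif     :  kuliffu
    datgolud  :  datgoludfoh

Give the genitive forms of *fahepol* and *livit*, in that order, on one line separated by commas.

fahepolfoh, livitfu

The suffix is conditioned by the final consonant: -fu when the stem ends in a voiceless consonant (*but*, *satpazis*, *kulif*); -foh when the stem ends in a voiced consonant (*jaevgul*, *datgolud*).
*fahepol* — final consonant /l/ (voiced) → -foh → *fahepolfoh*.
Since the final consonant of *livit* is /t/ (voiceless), it takes -fu, giving *livitfu*.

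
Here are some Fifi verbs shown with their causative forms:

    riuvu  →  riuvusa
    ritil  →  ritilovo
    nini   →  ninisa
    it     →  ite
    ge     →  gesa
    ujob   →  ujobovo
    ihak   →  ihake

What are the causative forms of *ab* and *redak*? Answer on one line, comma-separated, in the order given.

abovo, redake

Looking at the final sound of each stem: -e when the stem ends in a voiceless consonant (*it*, *ihak*); -ovo when the stem ends in a voiced consonant (*ritil*, *ujob*); -sa when the stem ends in a vowel (*riuvu*, *nini*, *ge*).
Since the final sound of *ab* is /b/ (a voiced consonant), it takes -ovo, giving *abovo*.
The final sound of *redak* is /k/, which is a voiceless consonant, so the suffix is -e, giving *redake*.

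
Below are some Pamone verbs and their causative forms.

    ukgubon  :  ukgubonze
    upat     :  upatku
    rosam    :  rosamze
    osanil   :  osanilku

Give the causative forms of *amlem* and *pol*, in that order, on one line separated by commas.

amlemze, polku

The suffix is conditioned by the final consonant: -ze when the stem ends in a nasal (*ukgubon*, *rosam*); -ku when the stem ends in a non-nasal consonant (*upat*, *osanil*).
*amlem*: final consonant = /m/, a nasal → -ze → *amlemze*.
*pol* — final consonant /l/ (non-nasal) → -ku → *polku*.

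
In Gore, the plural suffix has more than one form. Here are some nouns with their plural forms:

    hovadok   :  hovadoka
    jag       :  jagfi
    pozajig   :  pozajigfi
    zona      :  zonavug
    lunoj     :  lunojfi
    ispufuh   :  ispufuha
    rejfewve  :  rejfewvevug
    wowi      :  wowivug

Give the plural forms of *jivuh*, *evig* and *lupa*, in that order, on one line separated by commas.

The suffix is conditioned by the final sound: -a when the stem ends in a voiceless consonant (*hovadok*, *ispufuh*); -fi when the stem ends in a voiced consonant (*jag*, *pozajig*, *lunoj*); -vug when the stem ends in a vowel (*zona*, *rejfewve*, *wowi*).
Since the final sound of *jivuh* is /h/ (a voiceless consonant), it takes -a, giving *jivuha*.
The final sound of *evig* is /g/, which is a voiced consonant, so the suffix is -fi, giving *evigfi*.
Since the final sound of *lupa* is /a/ (a vowel), it takes -vug, giving *lupavug*.

jivuha, evigfi, lupavug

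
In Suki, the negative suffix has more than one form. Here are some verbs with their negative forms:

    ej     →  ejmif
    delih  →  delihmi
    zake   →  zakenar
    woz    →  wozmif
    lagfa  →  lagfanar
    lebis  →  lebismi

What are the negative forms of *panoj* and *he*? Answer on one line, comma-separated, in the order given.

panojmif, henar

Looking at the final sound of each stem: -mi when the stem ends in a voiceless consonant (*delih*, *lebis*); -mif when the stem ends in a voiced consonant (*ej*, *woz*); -nar when the stem ends in a vowel (*zake*, *lagfa*).
*panoj* — final sound /j/ (a voiced consonant) → -mif → *panojmif*.
*he* — final sound /e/ (a vowel) → -nar → *henar*.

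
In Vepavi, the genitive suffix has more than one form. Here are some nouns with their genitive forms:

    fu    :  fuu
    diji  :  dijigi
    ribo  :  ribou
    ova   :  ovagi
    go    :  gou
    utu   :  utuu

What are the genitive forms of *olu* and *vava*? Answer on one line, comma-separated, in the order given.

Looking at the last vowel of each stem: -u when the last vowel of the stem is a rounded vowel (*fu*, *ribo*, *go*, *utu*); -gi when the last vowel of the stem is an unrounded vowel (*diji*, *ova*).
Since the last vowel of *olu* is /u/ (a rounded vowel), it takes -u, giving *oluu*.
*vava* — last vowel /a/ (an unrounded vowel) → -gi → *vavagi*.

oluu, vavagi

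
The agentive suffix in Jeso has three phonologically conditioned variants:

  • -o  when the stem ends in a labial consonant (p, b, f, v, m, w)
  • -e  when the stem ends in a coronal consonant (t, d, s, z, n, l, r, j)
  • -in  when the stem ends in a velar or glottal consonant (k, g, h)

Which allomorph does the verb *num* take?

-o

The final consonant of *num* is /m/, which is labial, so the suffix is -o.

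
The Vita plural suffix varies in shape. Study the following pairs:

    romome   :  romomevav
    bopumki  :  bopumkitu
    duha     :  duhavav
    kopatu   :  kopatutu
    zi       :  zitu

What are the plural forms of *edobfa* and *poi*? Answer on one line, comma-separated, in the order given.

edobfavav, poitu

The suffix is conditioned by the last vowel: -tu when the last vowel of the stem is a high vowel (*bopumki*, *kopatu*, *zi*); -vav when the last vowel of the stem is a non-high vowel (*romome*, *duha*).
*edobfa* — last vowel /a/ (a non-high vowel) → -vav → *edobfavav*.
Since the last vowel of *poi* is /i/ (a high vowel), it takes -tu, giving *poitu*.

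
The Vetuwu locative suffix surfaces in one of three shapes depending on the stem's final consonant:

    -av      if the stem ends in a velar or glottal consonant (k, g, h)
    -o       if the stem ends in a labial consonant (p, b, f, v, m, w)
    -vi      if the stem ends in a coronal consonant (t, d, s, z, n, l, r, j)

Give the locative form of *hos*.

hosvi

*hos* — final consonant /s/ (coronal) → -vi → *hosvi*.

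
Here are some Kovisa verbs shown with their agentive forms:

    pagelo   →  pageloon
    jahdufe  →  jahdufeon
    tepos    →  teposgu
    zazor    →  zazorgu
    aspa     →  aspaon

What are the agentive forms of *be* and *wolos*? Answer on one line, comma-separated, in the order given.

The suffix is conditioned by the final sound: -gu when the stem ends in a consonant (*tepos*, *zazor*); -on when the stem ends in a vowel (*pagelo*, *jahdufe*, *aspa*).
The final sound of *be* is /e/, which is a vowel, so the suffix is -on, giving *beon*.
*wolos*: final sound = /s/, a consonant → -gu → *wolosgu*.

beon, wolosgu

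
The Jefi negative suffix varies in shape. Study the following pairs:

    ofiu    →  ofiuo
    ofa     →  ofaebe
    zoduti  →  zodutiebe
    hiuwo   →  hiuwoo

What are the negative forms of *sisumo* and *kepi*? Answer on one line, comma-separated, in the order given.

sisumoo, kepiebe

The alternation tracks the last vowel of the stem — -o when the last vowel of the stem is a rounded vowel (*ofiu*, *hiuwo*); -ebe when the last vowel of the stem is an unrounded vowel (*ofa*, *zoduti*).
The last vowel of *sisumo* is /o/, which is a rounded vowel, so the suffix is -o, giving *sisumoo*.
*kepi* — last vowel /i/ (an unrounded vowel) → -ebe → *kepiebe*.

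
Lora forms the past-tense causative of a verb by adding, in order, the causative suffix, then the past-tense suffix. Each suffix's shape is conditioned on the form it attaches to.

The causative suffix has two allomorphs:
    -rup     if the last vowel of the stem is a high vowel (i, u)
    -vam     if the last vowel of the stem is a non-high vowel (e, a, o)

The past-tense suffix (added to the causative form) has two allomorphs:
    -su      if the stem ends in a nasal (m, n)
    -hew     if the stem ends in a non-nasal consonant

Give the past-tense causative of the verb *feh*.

*feh* — last vowel /e/ (a non-high vowel) → -vam → *fehvam*.
The causative form *fehvam* — final consonant /m/ (a nasal) → -su → *fehvamsu*.

fehvamsu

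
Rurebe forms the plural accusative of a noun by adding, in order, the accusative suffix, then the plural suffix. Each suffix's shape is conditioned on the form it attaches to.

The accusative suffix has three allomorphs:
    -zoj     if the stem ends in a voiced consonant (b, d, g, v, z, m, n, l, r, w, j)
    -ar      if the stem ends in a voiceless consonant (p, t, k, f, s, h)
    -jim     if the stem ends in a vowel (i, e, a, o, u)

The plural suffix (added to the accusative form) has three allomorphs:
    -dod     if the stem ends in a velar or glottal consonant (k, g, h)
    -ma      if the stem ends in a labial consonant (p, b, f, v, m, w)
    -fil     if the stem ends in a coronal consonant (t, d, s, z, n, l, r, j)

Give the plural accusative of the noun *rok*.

rokarfil

The final sound of *rok* is /k/, which is a voiceless consonant, so the accusative suffix is -ar, giving *rokar*.
The accusative form *rokar*: final consonant = /r/, coronal → -fil → *rokarfil*.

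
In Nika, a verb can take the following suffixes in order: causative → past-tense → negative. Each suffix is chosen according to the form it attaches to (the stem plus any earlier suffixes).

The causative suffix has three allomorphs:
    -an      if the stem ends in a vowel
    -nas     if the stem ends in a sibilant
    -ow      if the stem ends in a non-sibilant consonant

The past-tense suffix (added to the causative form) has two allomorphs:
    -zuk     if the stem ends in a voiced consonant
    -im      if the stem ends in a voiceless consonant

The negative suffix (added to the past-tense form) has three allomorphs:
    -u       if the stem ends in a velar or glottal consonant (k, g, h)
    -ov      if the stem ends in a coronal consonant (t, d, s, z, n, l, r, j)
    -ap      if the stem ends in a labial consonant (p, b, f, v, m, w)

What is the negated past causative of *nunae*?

nunaeanzuku

Since the final sound of *nunae* is /e/ (a vowel), it takes -an, giving *nunaean*.
The causative form *nunaean* — final consonant /n/ (voiced) → -zuk → *nunaeanzuk*.
The final consonant of the past-tense form *nunaeanzuk* is /k/, which is velar/glottal, so the negative suffix is -u, giving *nunaeanzuku*.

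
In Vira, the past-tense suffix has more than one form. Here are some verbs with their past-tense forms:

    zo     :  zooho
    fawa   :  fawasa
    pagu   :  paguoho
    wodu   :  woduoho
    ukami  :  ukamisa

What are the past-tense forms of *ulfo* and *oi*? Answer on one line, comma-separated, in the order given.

The pattern is rounding harmony: -oho when the last vowel of the stem is a rounded vowel (*zo*, *pagu*, *wodu*); -sa when the last vowel of the stem is an unrounded vowel (*fawa*, *ukami*).
Since the last vowel of *ulfo* is /o/ (a rounded vowel), it takes -oho, giving *ulfooho*.
*oi* — last vowel /i/ (an unrounded vowel) → -sa → *oisa*.

ulfooho, oisa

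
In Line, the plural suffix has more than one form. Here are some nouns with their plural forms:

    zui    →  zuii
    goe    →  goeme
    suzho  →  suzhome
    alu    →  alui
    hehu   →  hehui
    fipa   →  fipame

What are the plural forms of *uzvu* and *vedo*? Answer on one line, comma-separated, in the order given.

The suffix is conditioned by the last vowel: -i when the last vowel of the stem is a high vowel (*zui*, *alu*, *hehu*); -me when the last vowel of the stem is a non-high vowel (*goe*, *suzho*, *fipa*).
*uzvu*: last vowel = /u/, a high vowel → -i → *uzvui*.
*vedo* — last vowel /o/ (a non-high vowel) → -me → *vedome*.

uzvui, vedome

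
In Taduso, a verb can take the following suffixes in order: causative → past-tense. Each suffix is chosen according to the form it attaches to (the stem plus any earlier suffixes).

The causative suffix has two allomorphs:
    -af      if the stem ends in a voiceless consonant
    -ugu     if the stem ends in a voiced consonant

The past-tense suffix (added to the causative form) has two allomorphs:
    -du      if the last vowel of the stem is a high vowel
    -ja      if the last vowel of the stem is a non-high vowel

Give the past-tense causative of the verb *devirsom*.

devirsomugudu

*devirsom*: final consonant = /m/, voiced → -ugu → *devirsomugu*.
The causative form *devirsomugu*: last vowel = /u/, a high vowel → -du → *devirsomugudu*.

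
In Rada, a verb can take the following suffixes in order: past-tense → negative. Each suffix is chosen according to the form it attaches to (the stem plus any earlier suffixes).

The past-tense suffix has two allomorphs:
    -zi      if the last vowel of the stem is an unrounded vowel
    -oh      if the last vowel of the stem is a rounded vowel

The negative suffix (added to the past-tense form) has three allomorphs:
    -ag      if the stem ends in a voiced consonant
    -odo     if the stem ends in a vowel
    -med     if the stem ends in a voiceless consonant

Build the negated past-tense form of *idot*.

idotohmed

*idot* — last vowel /o/ (a rounded vowel) → -oh → *idotoh*.
The final sound of the past-tense form *idotoh* is /h/, which is a voiceless consonant, so the negative suffix is -med, giving *idotohmed*.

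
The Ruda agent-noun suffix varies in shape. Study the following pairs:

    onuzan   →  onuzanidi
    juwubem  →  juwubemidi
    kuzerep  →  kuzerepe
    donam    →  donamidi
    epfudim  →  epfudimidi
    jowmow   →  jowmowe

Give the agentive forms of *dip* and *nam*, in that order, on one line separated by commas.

The pattern is nasality of the final consonant: -idi when the stem ends in a nasal (*onuzan*, *juwubem*, *donam*, *epfudim*); -e when the stem ends in a non-nasal consonant (*kuzerep*, *jowmow*).
*dip* — final consonant /p/ (non-nasal) → -e → *dipe*.
*nam* — final consonant /m/ (a nasal) → -idi → *namidi*.

dipe, namidi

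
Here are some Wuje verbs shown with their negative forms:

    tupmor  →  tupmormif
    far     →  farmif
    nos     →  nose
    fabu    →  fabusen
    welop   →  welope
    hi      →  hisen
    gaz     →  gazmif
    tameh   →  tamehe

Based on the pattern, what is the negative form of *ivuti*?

ivutisen

Looking at the final sound of each stem: -e when the stem ends in a voiceless consonant (*nos*, *welop*, *tameh*); -mif when the stem ends in a voiced consonant (*tupmor*, *far*, *gaz*); -sen when the stem ends in a vowel (*fabu*, *hi*).
*ivuti* — final sound /i/ (a vowel) → -sen → *ivutisen*.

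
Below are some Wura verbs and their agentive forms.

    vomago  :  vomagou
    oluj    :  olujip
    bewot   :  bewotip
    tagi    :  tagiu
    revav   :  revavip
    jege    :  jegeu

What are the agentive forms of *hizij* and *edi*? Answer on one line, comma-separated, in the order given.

The pattern is consonant vs. vowel: -ip when the stem ends in a consonant (*oluj*, *bewot*, *revav*); -u when the stem ends in a vowel (*vomago*, *tagi*, *jege*).
*hizij* — final sound /j/ (a consonant) → -ip → *hizijip*.
*edi* — final sound /i/ (a vowel) → -u → *ediu*.

hizijip, ediu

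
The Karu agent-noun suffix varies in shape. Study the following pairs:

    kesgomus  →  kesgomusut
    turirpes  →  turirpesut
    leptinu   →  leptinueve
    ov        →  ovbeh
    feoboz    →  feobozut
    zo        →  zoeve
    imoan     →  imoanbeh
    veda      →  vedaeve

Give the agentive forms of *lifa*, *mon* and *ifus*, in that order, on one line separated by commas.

The alternation tracks the final sound of the stem — -ut when the stem ends in a sibilant (*kesgomus*, *turirpes*, *feoboz*); -beh when the stem ends in a non-sibilant consonant (*ov*, *imoan*); -eve when the stem ends in a vowel (*leptinu*, *zo*, *veda*).
*lifa* — final sound /a/ (a vowel) → -eve → *lifaeve*.
*mon*: final sound = /n/, a non-sibilant consonant → -beh → *monbeh*.
*ifus* — final sound /s/ (a sibilant) → -ut → *ifusut*.

lifaeve, monbeh, ifusut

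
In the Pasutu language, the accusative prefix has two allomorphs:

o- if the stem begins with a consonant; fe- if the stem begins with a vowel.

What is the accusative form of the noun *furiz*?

ofuriz

*furiz*: first sound = /f/, a consonant → o- → *ofuriz*.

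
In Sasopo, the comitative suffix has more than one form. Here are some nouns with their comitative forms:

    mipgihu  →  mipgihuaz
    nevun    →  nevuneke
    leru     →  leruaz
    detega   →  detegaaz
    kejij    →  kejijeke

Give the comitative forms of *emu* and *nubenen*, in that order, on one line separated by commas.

emuaz, nubeneneke

The alternation tracks the final sound of the stem — -eke when the stem ends in a consonant (*nevun*, *kejij*); -az when the stem ends in a vowel (*mipgihu*, *leru*, *detega*).
Since the final sound of *emu* is /u/ (a vowel), it takes -az, giving *emuaz*.
*nubenen*: final sound = /n/, a consonant → -eke → *nubeneneke*.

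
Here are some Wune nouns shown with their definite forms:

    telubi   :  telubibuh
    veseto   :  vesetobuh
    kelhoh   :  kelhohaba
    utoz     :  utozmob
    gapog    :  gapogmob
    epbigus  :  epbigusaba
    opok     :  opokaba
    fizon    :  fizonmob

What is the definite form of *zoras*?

zorasaba

The alternation tracks the final sound of the stem — -aba when the stem ends in a voiceless consonant (*kelhoh*, *epbigus*, *opok*); -mob when the stem ends in a voiced consonant (*utoz*, *gapog*, *fizon*); -buh when the stem ends in a vowel (*telubi*, *veseto*).
*zoras* — final sound /s/ (a voiceless consonant) → -aba → *zorasaba*.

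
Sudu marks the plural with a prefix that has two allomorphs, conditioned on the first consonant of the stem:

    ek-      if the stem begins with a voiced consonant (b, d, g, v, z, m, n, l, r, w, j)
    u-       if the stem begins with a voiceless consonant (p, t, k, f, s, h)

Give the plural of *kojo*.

ukojo

*kojo*: first consonant = /k/, voiceless → u- → *ukojo*.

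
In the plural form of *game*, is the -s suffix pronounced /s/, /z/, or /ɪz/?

The stem *game* ends in a voiced non-sibilant sound.
The plural suffix surfaces as /ɪz/ after sibilants, /s/ after other voiceless consonants, and /z/ after other voiced sounds.
So the plural -s on *game* is pronounced /z/.

/z/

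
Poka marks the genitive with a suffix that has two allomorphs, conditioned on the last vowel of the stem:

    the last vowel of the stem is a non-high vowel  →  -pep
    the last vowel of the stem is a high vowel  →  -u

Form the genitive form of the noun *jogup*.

*jogup*: last vowel = /u/, a high vowel → -u → *jogupu*.

jogupu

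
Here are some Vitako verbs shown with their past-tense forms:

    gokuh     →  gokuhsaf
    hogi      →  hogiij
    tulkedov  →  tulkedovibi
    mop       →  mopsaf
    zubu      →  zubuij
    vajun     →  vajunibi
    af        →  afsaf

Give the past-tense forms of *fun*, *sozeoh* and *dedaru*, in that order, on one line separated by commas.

The pattern is voicing of the final sound: -saf when the stem ends in a voiceless consonant (*gokuh*, *mop*, *af*); -ibi when the stem ends in a voiced consonant (*tulkedov*, *vajun*); -ij when the stem ends in a vowel (*hogi*, *zubu*).
*fun*: final sound = /n/, a voiced consonant → -ibi → *funibi*.
The final sound of *sozeoh* is /h/, which is a voiceless consonant, so the suffix is -saf, giving *sozeohsaf*.
*dedaru* — final sound /u/ (a vowel) → -ij → *dedaruij*.

funibi, sozeohsaf, dedaruij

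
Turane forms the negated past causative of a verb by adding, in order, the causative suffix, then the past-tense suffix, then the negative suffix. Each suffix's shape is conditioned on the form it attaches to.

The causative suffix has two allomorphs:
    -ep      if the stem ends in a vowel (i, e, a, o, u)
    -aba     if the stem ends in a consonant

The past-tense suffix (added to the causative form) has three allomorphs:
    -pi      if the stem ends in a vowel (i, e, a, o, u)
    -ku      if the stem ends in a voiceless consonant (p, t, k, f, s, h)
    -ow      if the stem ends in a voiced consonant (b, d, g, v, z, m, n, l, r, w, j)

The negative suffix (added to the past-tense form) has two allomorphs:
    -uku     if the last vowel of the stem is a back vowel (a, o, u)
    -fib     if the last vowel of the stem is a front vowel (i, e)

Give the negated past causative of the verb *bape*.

Since the final sound of *bape* is /e/ (a vowel), it takes -ep, giving *bapeep*.
The final sound of the causative form *bapeep* is /p/, which is a voiceless consonant, so the past-tense suffix is -ku, giving *bapeepku*.
Since the last vowel of the past-tense form *bapeepku* is /u/ (a back vowel), it takes -uku, giving *bapeepkuuku*.

bapeepkuuku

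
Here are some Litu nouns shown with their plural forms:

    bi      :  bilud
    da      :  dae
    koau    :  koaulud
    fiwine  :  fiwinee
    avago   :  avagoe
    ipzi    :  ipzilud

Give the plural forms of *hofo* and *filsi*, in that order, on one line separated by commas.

hofoe, filsilud

The suffix is conditioned by the last vowel: -lud when the last vowel of the stem is a high vowel (*bi*, *koau*, *ipzi*); -e when the last vowel of the stem is a non-high vowel (*da*, *fiwine*, *avago*).
The last vowel of *hofo* is /o/, which is a non-high vowel, so the suffix is -e, giving *hofoe*.
The last vowel of *filsi* is /i/, which is a high vowel, so the suffix is -lud, giving *filsilud*.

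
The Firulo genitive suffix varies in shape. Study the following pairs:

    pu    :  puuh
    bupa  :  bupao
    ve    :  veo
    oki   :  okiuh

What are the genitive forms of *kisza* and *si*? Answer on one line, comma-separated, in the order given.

The alternation tracks the last vowel of the stem — -uh when the last vowel of the stem is a high vowel (*pu*, *oki*); -o when the last vowel of the stem is a non-high vowel (*bupa*, *ve*).
*kisza* — last vowel /a/ (a non-high vowel) → -o → *kiszao*.
Since the last vowel of *si* is /i/ (a high vowel), it takes -uh, giving *siuh*.

kiszao, siuh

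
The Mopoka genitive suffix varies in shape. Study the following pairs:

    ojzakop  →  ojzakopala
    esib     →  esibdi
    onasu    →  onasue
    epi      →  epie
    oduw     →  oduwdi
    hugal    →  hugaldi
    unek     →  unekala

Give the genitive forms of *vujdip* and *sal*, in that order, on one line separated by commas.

The alternation tracks the final sound of the stem — -ala when the stem ends in a voiceless consonant (*ojzakop*, *unek*); -di when the stem ends in a voiced consonant (*esib*, *oduw*, *hugal*); -e when the stem ends in a vowel (*onasu*, *epi*).
*vujdip*: final sound = /p/, a voiceless consonant → -ala → *vujdipala*.
*sal* — final sound /l/ (a voiced consonant) → -di → *saldi*.

vujdipala, saldi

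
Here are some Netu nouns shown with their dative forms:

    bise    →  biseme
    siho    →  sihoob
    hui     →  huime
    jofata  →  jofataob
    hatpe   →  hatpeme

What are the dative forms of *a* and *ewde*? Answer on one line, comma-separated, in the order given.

Looking at the last vowel of each stem: -me when the last vowel of the stem is a front vowel (*bise*, *hui*, *hatpe*); -ob when the last vowel of the stem is a back vowel (*siho*, *jofata*).
*a*: last vowel = /a/, a back vowel → -ob → *aob*.
*ewde*: last vowel = /e/, a front vowel → -me → *ewdeme*.

aob, ewdeme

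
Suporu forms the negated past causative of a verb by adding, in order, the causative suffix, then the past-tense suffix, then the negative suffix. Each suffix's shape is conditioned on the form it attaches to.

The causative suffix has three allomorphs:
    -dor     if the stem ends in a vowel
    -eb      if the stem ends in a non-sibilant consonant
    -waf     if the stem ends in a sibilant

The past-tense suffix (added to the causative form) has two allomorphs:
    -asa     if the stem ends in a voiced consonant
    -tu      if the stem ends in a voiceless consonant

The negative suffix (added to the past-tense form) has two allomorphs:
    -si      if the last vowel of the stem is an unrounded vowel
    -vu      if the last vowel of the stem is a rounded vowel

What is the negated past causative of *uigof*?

Since the final sound of *uigof* is /f/ (a non-sibilant consonant), it takes -eb, giving *uigofeb*.
Since the final consonant of the causative form *uigofeb* is /b/ (voiced), it takes -asa, giving *uigofebasa*.
The last vowel of the past-tense form *uigofebasa* is /a/, which is an unrounded vowel, so the negative suffix is -si, giving *uigofebasasi*.

uigofebasasi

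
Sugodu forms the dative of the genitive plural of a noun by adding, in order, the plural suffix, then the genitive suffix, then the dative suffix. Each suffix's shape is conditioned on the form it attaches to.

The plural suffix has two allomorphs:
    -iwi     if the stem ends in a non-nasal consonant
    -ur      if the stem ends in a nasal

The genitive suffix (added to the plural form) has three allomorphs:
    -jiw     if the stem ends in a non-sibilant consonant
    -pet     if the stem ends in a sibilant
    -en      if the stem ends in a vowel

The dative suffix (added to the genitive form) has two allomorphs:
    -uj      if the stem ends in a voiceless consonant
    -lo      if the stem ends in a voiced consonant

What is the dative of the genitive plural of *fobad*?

*fobad* — final consonant /d/ (non-nasal) → -iwi → *fobadiwi*.
The plural form *fobadiwi*: final sound = /i/, a vowel → -en → *fobadiwien*.
The genitive form *fobadiwien* — final consonant /n/ (voiced) → -lo → *fobadiwienlo*.

fobadiwienlo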